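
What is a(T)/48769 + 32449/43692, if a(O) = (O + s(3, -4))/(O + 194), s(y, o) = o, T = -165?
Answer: 45885269201/61793639292 ≈ 0.74256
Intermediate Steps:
a(O) = (-4 + O)/(194 + O) (a(O) = (O - 4)/(O + 194) = (-4 + O)/(194 + O))
a(T)/48769 + 32449/43692 = ((-4 - 165)/(194 - 165))/48769 + 32449/43692 = (-169/29)*(1/48769) + 32449*(1/43692) = ((1/29)*(-169))*(1/48769) + 32449/43692 = -169/29*1/48769 + 32449/43692 = -169/1414301 + 32449/43692 = 45885269201/61793639292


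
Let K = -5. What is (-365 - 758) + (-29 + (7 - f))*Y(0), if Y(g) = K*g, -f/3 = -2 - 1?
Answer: -1123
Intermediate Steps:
f = 9 (f = -3*(-2 - 1) = -3*(-3) = 9)
Y(g) = -5*g
(-365 - 758) + (-29 + (7 - f))*Y(0) = (-365 - 758) + (-29 + (7 - 1*9))*(-5*0) = -1123 + (-29 + (7 - 9))*0 = -1123 + (-29 - 2)*0 = -1123 - 31*0 = -1123 + 0 = -1123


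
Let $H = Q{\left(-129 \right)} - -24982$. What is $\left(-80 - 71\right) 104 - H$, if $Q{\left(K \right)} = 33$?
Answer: $-40719$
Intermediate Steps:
$H = 25015$ ($H = 33 - -24982 = 33 + 24982 = 25015$)
$\left(-80 - 71\right) 104 - H = \left(-80 - 71\right) 104 - 25015 = \left(-151\right) 104 - 25015 = -15704 - 25015 = -40719$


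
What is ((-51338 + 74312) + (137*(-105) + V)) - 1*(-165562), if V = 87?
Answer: 174238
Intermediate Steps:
((-51338 + 74312) + (137*(-105) + V)) - 1*(-165562) = ((-51338 + 74312) + (137*(-105) + 87)) - 1*(-165562) = (22974 + (-14385 + 87)) + 165562 = (22974 - 14298) + 165562 = 8676 + 165562 = 174238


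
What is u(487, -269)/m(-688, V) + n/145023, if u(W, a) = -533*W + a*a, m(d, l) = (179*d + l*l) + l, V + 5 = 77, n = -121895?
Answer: 6389411455/8548815804 ≈ 0.74740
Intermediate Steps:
V = 72 (V = -5 + 77 = 72)
m(d, l) = l + l² + 179*d (m(d, l) = (179*d + l²) + l = (l² + 179*d) + l = l + l² + 179*d)
u(W, a) = a² - 533*W (u(W, a) = -533*W + a² = a² - 533*W)
u(487, -269)/m(-688, V) + n/145023 = ((-269)² - 533*487)/(72 + 72² + 179*(-688)) - 121895/145023 = (72361 - 259571)/(72 + 5184 - 123152) - 121895*1/145023 = -187210/(-117896) - 121895/145023 = -187210*(-1/117896) - 121895/145023 = 93605/58948 - 121895/145023 = 6389411455/8548815804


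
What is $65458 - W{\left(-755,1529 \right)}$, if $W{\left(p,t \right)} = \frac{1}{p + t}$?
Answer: $\frac{50664491}{774} \approx 65458.0$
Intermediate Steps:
$65458 - W{\left(-755,1529 \right)} = 65458 - \frac{1}{-755 + 1529} = 65458 - \frac{1}{774} = \frac{50664491}{774}$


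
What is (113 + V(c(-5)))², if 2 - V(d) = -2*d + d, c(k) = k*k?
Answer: 19600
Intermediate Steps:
c(k) = k²
V(d) = 2 + d (V(d) = 2 - (-2*d + d) = 2 - (-1)*d = 2 + d)
(113 + V(c(-5)))² = (113 + (2 + (-5)²))² = (113 + (2 + 25))² = (113 + 27)² = 140² = 19600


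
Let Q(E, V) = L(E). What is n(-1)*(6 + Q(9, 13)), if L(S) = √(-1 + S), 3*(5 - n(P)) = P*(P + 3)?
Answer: 34 + 34*√2/3 ≈ 50.028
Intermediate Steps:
n(P) = 5 - P*(3 + P)/3 (n(P) = 5 - P*(P + 3)/3 = 5 - P*(3 + P)/3)
Q(E, V) = √(-1 + E)
n(-1)*(6 + Q(9, 13)) = (5 - 1*(-1) - ⅓*(-1)²)*(6 + √(-1 + 9)) = (5 + 1 - ⅓*1)*(6 + √8) = (5 + 1 - ⅓)*(6 + 2*√2) = 17*(6 + 2*√2)/3 = 34 + 34*√2/3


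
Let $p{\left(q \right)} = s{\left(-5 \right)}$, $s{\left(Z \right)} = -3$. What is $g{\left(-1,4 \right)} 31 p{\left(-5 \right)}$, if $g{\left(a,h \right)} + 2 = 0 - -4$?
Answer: $-186$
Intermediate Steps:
$g{\left(a,h \right)} = 2$ ($g{\left(a,h \right)} = -2 + \left(0 - -4\right) = -2 + \left(0 + 4\right) = -2 + 4 = 2$)
$p{\left(q \right)} = -3$
$g{\left(-1,4 \right)} 31 p{\left(-5 \right)} = 2 \cdot 31 \left(-3\right) = 62 \left(-3\right) = -186$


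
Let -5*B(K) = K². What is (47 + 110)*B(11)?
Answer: -18997/5 ≈ -3799.4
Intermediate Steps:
B(K) = -K²/5
(47 + 110)*B(11) = (47 + 110)*(-⅕*11²) = 157*(-⅕*121) = 157*(-121/5) = -18997/5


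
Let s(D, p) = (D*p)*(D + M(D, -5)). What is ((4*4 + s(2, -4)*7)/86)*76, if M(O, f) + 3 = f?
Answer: 13376/43 ≈ 311.07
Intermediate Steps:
M(O, f) = -3 + f
s(D, p) = D*p*(-8 + D) (s(D, p) = (D*p)*(D + (-3 - 5)) = (D*p)*(D - 8) = (D*p)*(-8 + D) = D*p*(-8 + D))
((4*4 + s(2, -4)*7)/86)*76 = ((4*4 + (2*(-4)*(-8 + 2))*7)/86)*76 = ((16 + (2*(-4)*(-6))*7)*(1/86))*76 = ((16 + 48*7)*(1/86))*76 = ((16 + 336)*(1/86))*76 = (352*(1/86))*76 = (176/43)*76 = 13376/43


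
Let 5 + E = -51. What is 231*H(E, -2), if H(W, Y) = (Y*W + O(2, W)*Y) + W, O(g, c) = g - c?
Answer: -13860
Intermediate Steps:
E = -56 (E = -5 - 51 = -56)
H(W, Y) = W + W*Y + Y*(2 - W) (H(W, Y) = (Y*W + (2 - W)*Y) + W = (W*Y + Y*(2 - W)) + W = W + W*Y + Y*(2 - W))
231*H(E, -2) = 231*(-56 + 2*(-2)) = 231*(-56 - 4) = 231*(-60) = -13860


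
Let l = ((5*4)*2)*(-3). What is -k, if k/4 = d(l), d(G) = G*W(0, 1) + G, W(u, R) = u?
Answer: 480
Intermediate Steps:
l = -120 (l = (20*2)*(-3) = 40*(-3) = -120)
d(G) = G (d(G) = G*0 + G = 0 + G = G)
k = -480 (k = 4*(-120) = -480)
-k = -1*(-480) = 480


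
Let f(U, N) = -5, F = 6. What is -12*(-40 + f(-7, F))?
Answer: 540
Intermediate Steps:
-12*(-40 + f(-7, F)) = -12*(-40 - 5) = -12*(-45) = 540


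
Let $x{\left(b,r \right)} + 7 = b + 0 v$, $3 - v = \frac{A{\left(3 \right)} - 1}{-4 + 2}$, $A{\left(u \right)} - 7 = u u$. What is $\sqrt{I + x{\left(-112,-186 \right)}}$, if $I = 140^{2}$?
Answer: $11 \sqrt{161} \approx 139.57$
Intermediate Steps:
$A{\left(u \right)} = 7 + u^{2}$ ($A{\left(u \right)} = 7 + u u = 7 + u^{2}$)
$v = \frac{21}{2}$ ($v = 3 - \frac{\left(7 + 3^{2}\right) - 1}{-4 + 2} = 3 - \frac{\left(7 + 9\right) - 1}{-2} = 3 - \left(16 - 1\right) \left(- \frac{1}{2}\right) = 3 - 15 \left(- \frac{1}{2}\right) = 3 - - \frac{15}{2} = 3 + \frac{15}{2} = \frac{21}{2} \approx 10.5$)
$I = 19600$
$x{\left(b,r \right)} = -7 + b$ ($x{\left(b,r \right)} = -7 + \left(b + 0 \cdot \frac{21}{2}\right) = -7 + \left(b + 0\right) = -7 + b$)
$\sqrt{I + x{\left(-112,-186 \right)}} = \sqrt{19600 - 119} = \sqrt{19481} = 11 \sqrt{161}$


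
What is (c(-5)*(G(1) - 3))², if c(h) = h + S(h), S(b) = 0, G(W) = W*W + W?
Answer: 25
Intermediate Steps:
G(W) = W + W² (G(W) = W² + W = W + W²)
c(h) = h (c(h) = h + 0 = h)
(c(-5)*(G(1) - 3))² = (-5*(1*(1 + 1) - 3))² = (-5*(1*2 - 3))² = (-5*(2 - 3))² = (-5*(-1))² = 5² = 25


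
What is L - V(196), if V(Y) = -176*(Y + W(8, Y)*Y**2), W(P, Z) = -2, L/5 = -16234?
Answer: -13569106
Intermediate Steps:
L = -81170 (L = 5*(-16234) = -81170)
V(Y) = -176*Y + 352*Y**2 (V(Y) = -176*(Y - 2*Y**2) = -176*Y + 352*Y**2)
L - V(196) = -81170 - 176*196*(-1 + 2*196) = -81170 - 176*196*(-1 + 392) = -81170 - 176*196*391 = -81170 - 1*13487936 = -81170 - 13487936 = -13569106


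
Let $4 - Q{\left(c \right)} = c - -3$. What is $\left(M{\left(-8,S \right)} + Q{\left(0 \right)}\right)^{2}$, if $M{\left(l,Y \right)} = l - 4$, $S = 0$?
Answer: $121$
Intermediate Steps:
$Q{\left(c \right)} = 1 - c$ ($Q{\left(c \right)} = 4 - \left(c - -3\right) = 4 - \left(c + 3\right) = 4 - \left(3 + c\right) = 1 - c$)
$M{\left(l,Y \right)} = -4 + l$
$\left(M{\left(-8,S \right)} + Q{\left(0 \right)}\right)^{2} = \left(\left(-4 - 8\right) + \left(1 - 0\right)\right)^{2} = \left(-12 + \left(1 + 0\right)\right)^{2} = \left(-12 + 1\right)^{2} = \left(-11\right)^{2} = 121$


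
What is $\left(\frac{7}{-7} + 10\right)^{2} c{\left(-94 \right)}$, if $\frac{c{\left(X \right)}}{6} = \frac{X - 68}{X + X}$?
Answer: $\frac{19683}{47} \approx 418.79$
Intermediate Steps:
$c{\left(X \right)} = \frac{3 \left(-68 + X\right)}{X}$ ($c{\left(X \right)} = 6 \frac{X - 68}{X + X} = 6 \frac{-68 + X}{2 X} = \frac{3 \left(-68 + X\right)}{X}$)
$\left(\frac{7}{-7} + 10\right)^{2} c{\left(-94 \right)} = \left(\frac{7}{-7} + 10\right)^{2} \left(3 - \frac{204}{-94}\right) = \left(7 \left(- \frac{1}{7}\right) + 10\right)^{2} \left(3 - - \frac{102}{47}\right) = \left(-1 + 10\right)^{2} \left(3 + \frac{102}{47}\right) = 9^{2} \cdot \frac{243}{47} = 81 \cdot \frac{243}{47} = \frac{19683}{47}$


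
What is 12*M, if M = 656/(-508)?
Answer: -1968/127 ≈ -15.496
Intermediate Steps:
M = -164/127 (M = 656*(-1/508) = -164/127 ≈ -1.2913)
12*M = 12*(-164/127) = -1968/127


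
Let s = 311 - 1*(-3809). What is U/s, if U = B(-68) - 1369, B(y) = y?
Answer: -1437/4120 ≈ -0.34879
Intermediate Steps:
s = 4120 (s = 311 + 3809 = 4120)
U = -1437 (U = -68 - 1369 = -1437)
U/s = -1437/4120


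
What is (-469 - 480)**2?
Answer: 900601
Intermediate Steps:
(-469 - 480)**2 = (-949)**2 = 900601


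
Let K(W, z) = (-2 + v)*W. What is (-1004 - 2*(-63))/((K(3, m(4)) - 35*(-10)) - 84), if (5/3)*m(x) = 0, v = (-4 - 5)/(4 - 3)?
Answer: -878/233 ≈ -3.7682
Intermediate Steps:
v = -9 (v = -9/1 = -9*1 = -9)
m(x) = 0 (m(x) = (⅗)*0 = 0)
K(W, z) = -11*W (K(W, z) = (-2 - 9)*W = -11*W)
(-1004 - 2*(-63))/((K(3, m(4)) - 35*(-10)) - 84) = (-1004 - 2*(-63))/((-11*3 - 35*(-10)) - 84) = (-1004 + 126)/((-33 + 350) - 84) = -878/(317 - 84) = -878/233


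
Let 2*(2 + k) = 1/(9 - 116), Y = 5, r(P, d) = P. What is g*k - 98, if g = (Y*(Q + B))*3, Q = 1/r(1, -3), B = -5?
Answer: 2384/107 ≈ 22.280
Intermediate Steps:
Q = 1 (Q = 1/1 = 1)
k = -429/214 (k = -2 + 1/(2*(9 - 116)) = -2 + (1/2)/(-107) = -2 + (1/2)*(-1/107) = -2 - 1/214 = -429/214 ≈ -2.0047)
g = -60 (g = (5*(1 - 5))*3 = (5*(-4))*3 = -20*3 = -60)
g*k - 98 = -60*(-429/214) - 98 = 12870/107 - 98 = 2384/107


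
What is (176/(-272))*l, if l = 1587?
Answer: -17457/17 ≈ -1026.9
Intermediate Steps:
(176/(-272))*l = (176/(-272))*1587 = (176*(-1/272))*1587 = -11/17*1587 = -17457/17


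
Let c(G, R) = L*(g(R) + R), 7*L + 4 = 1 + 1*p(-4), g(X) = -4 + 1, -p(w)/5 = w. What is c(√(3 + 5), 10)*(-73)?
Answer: -1241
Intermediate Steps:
p(w) = -5*w
g(X) = -3
L = 17/7 (L = -4/7 + (1 + 1*(-5*(-4)))/7 = -4/7 + (1 + 1*20)/7 = -4/7 + (1 + 20)/7 = -4/7 + (⅐)*21 = -4/7 + 3 = 17/7 ≈ 2.4286)
c(G, R) = -51/7 + 17*R/7 (c(G, R) = 17*(-3 + R)/7 = -51/7 + 17*R/7)
c(√(3 + 5), 10)*(-73) = (-51/7 + (17/7)*10)*(-73) = (-51/7 + 170/7)*(-73) = 17*(-73) = -1241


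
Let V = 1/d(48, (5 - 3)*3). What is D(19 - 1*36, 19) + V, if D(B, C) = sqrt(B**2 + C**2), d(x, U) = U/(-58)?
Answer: -29/3 + 5*sqrt(26) ≈ 15.828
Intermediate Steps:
d(x, U) = -U/58 (d(x, U) = U*(-1/58) = -U/58)
V = -29/3 (V = 1/(-(5 - 3)*3/58) = 1/(-3/29) = -29/3 ≈ -9.6667)
D(19 - 1*36, 19) + V = sqrt((19 - 1*36)**2 + 19**2) - 29/3 = sqrt((19 - 36)**2 + 361) - 29/3 = sqrt((-17)**2 + 361) - 29/3 = sqrt(289 + 361) - 29/3 = sqrt(650) - 29/3 = 5*sqrt(26) - 29/3 = -29/3 + 5*sqrt(26)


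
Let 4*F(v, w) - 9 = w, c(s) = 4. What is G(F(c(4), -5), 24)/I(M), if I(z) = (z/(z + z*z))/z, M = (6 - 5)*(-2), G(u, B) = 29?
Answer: 58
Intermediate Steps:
F(v, w) = 9/4 + w/4
M = -2 (M = 1*(-2) = -2)
I(z) = 1/(z + z**2) (I(z) = (z/(z + z**2))/z = 1/(z + z**2))
G(F(c(4), -5), 24)/I(M) = 29/((1/((-2)*(1 - 2)))) = 29/((-1/2/(-1))) = 29/((-1/2*(-1))) = 29/(1/2) = 29*2 = 58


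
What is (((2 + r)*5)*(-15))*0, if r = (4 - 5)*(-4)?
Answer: 0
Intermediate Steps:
r = 4 (r = -1*(-4) = 4)
(((2 + r)*5)*(-15))*0 = (((2 + 4)*5)*(-15))*0 = ((6*5)*(-15))*0 = (30*(-15))*0 = -450*0 = 0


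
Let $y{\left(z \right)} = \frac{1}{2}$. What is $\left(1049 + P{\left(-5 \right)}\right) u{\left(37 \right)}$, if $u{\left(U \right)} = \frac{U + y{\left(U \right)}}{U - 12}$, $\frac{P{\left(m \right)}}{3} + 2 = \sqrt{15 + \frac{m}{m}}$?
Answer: $\frac{3165}{2} \approx 1582.5$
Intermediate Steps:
$y{\left(z \right)} = \frac{1}{2}$
$P{\left(m \right)} = 6$ ($P{\left(m \right)} = -6 + 3 \sqrt{15 + \frac{m}{m}} = -6 + 3 \sqrt{15 + 1} = -6 + 3 \sqrt{16} = -6 + 3 \cdot 4 = -6 + 12 = 6$)
$u{\left(U \right)} = \frac{\frac{1}{2} + U}{-12 + U}$ ($u{\left(U \right)} = \frac{U + \frac{1}{2}}{U - 12} = \frac{\frac{1}{2} + U}{-12 + U}$)
$\left(1049 + P{\left(-5 \right)}\right) u{\left(37 \right)} = \left(1049 + 6\right) \frac{\frac{1}{2} + 37}{-12 + 37} = 1055 \cdot \frac{1}{25} \cdot \frac{75}{2} = 1055 \cdot \frac{3}{2} = \frac{3165}{2}$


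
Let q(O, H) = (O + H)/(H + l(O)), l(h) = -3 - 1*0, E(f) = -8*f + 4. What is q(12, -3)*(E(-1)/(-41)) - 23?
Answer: -925/41 ≈ -22.561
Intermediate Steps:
E(f) = 4 - 8*f
l(h) = -3 (l(h) = -3 + 0 = -3)
q(O, H) = (H + O)/(-3 + H) (q(O, H) = (O + H)/(H - 3) = (H + O)/(-3 + H))
q(12, -3)*(E(-1)/(-41)) - 23 = ((-3 + 12)/(-3 - 3))*((4 - 8*(-1))/(-41)) - 23 = (9/(-6))*((4 + 8)*(-1/41)) - 23 = (-⅙*9)*(12*(-1/41)) - 23 = -3/2*(-12/41) - 23 = 18/41 - 23 = -925/41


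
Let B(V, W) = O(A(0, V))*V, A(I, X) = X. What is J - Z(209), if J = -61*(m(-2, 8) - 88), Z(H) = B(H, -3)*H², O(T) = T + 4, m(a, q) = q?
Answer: -1944542197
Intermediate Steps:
O(T) = 4 + T
B(V, W) = V*(4 + V) (B(V, W) = (4 + V)*V = V*(4 + V))
Z(H) = H³*(4 + H) (Z(H) = (H*(4 + H))*H² = H³*(4 + H))
J = 4880 (J = -61*(8 - 88) = -61*(-80) = 4880)
J - Z(209) = 4880 - 209³*(4 + 209) = 4880 - 9129329*213 = 4880 - 1*1944547077 = 4880 - 1944547077 = -1944542197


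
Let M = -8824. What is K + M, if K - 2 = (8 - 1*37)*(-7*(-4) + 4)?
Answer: -9750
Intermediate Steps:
K = -926 (K = 2 + (8 - 1*37)*(-7*(-4) + 4) = 2 + (8 - 37)*(28 + 4) = 2 - 29*32 = 2 - 928 = -926)
K + M = -926 - 8824 = -9750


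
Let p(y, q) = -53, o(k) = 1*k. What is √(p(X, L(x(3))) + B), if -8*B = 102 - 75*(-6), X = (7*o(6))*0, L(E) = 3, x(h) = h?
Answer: I*√122 ≈ 11.045*I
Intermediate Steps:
o(k) = k
X = 0 (X = (7*6)*0 = 42*0 = 0)
B = -69 (B = -(102 - 75*(-6))/8 = -(102 + 450)/8 = -⅛*552 = -69)
√(p(X, L(x(3))) + B) = √(-53 - 69) = √(-122) = I*√122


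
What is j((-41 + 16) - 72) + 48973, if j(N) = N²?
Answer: 58382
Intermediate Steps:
j((-41 + 16) - 72) + 48973 = ((-41 + 16) - 72)² + 48973 = (-25 - 72)² + 48973 = (-97)² + 48973 = 9409 + 48973 = 58382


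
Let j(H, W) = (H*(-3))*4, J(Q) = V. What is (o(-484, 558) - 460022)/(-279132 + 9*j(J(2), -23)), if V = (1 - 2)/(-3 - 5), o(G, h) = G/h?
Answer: 256692760/155763189 ≈ 1.6480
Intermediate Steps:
V = ⅛ (V = -1/(-8) = -1*(-⅛) = ⅛ ≈ 0.12500)
J(Q) = ⅛
j(H, W) = -12*H (j(H, W) = -3*H*4 = -12*H)
(o(-484, 558) - 460022)/(-279132 + 9*j(J(2), -23)) = (-484/558 - 460022)/(-279132 + 9*(-12*⅛)) = (-484*1/558 - 460022)/(-279132 + 9*(-3/2)) = (-242/279 - 460022)/(-279132 - 27/2) = -128346380/(279*(-558291/2)) = -128346380/279*(-2/558291) = 256692760/155763189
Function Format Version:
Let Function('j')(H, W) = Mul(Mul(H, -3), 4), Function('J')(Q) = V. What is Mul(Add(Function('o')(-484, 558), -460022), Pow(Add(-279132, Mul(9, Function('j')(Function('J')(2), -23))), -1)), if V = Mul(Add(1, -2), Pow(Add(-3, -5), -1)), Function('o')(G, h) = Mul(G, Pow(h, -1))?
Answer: Rational(256692760, 155763189) ≈ 1.6480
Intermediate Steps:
V = Rational(1, 8) (V = Mul(-1, Pow(-8, -1)) = Mul(-1, Rational(-1, 8)) = Rational(1, 8) ≈ 0.12500)
Function('J')(Q) = Rational(1, 8)
Function('j')(H, W) = Mul(-12, H) (Function('j')(H, W) = Mul(Mul(-3, H), 4) = Mul(-12, H))
Mul(Add(Function('o')(-484, 558), -460022), Pow(Add(-279132, Mul(9, Function('j')(Function('J')(2), -23))), -1)) = Mul(Add(Mul(-484, Pow(558, -1)), -460022), Pow(Add(-279132, Mul(9, Mul(-12, Rational(1, 8)))), -1)) = Mul(Add(Mul(-484, Rational(1, 558)), -460022), Pow(Add(-279132, Mul(9, Rational(-3, 2))), -1)) = Mul(Add(Rational(-242, 279), -460022), Pow(Add(-279132, Rational(-27, 2)), -1)) = Mul(Rational(-128346380, 279), Pow(Rational(-558291, 2), -1)) = Mul(Rational(-128346380, 279), Rational(-2, 558291)) = Rational(256692760, 155763189)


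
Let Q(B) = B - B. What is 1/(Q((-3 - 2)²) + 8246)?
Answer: 1/8246 ≈ 0.00012127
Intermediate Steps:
Q(B) = 0
1/(Q((-3 - 2)²) + 8246) = 1/(0 + 8246) = 1/8246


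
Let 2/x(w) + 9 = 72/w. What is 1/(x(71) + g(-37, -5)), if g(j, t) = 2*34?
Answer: 567/38414 ≈ 0.014760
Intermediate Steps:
g(j, t) = 68
x(w) = 2/(-9 + 72/w)
1/(x(71) + g(-37, -5)) = 1/(-2*71/(-72 + 9*71) + 68) = 1/(-2*71/(-72 + 639) + 68) = 1/(-2*71/567 + 68) = 1/(-2*71*1/567 + 68) = 1/(-142/567 + 68) = 1/(38414/567) = 567/38414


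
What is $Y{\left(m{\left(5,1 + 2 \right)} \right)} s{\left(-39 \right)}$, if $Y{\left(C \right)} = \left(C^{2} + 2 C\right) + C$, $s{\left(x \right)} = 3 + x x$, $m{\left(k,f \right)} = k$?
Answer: $60960$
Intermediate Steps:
$s{\left(x \right)} = 3 + x^{2}$
$Y{\left(C \right)} = C^{2} + 3 C$
$Y{\left(m{\left(5,1 + 2 \right)} \right)} s{\left(-39 \right)} = 5 \left(3 + 5\right) \left(3 + \left(-39\right)^{2}\right) = 5 \cdot 8 \left(3 + 1521\right) = 40 \cdot 1524 = 60960$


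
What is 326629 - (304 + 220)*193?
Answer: 225497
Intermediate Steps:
326629 - (304 + 220)*193 = 326629 - 524*193 = 326629 - 1*101132 = 326629 - 101132 = 225497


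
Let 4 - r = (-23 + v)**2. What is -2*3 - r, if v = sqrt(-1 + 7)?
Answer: 525 - 46*sqrt(6) ≈ 412.32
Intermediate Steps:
v = sqrt(6) ≈ 2.4495
r = 4 - (-23 + sqrt(6))**2 ≈ -418.32
-2*3 - r = -2*3 - (-531 + 46*sqrt(6)) = -6 + (531 - 46*sqrt(6)) = 525 - 46*sqrt(6)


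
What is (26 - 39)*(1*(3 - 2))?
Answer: -13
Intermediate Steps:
(26 - 39)*(1*(3 - 2)) = -13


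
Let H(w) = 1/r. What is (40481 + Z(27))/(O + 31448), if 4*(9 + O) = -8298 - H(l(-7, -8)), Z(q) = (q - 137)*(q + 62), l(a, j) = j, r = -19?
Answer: 2332516/2231703 ≈ 1.0452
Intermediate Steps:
Z(q) = (-137 + q)*(62 + q)
H(w) = -1/19 (H(w) = 1/(-19) = -1/19)
O = -158345/76 (O = -9 + (-8298 - 1*(-1/19))/4 = -9 + (-8298 + 1/19)/4 = -9 + (¼)*(-157661/19) = -9 - 157661/76 = -158345/76 ≈ -2083.5)
(40481 + Z(27))/(O + 31448) = (40481 + (-8494 + 27² - 75*27))/(-158345/76 + 31448) = (40481 + (-8494 + 729 - 2025))/(2231703/76) = (40481 - 9790)*(76/2231703) = 30691*(76/2231703) = 2332516/2231703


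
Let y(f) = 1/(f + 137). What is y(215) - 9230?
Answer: -3248959/352 ≈ -9230.0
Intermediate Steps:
y(f) = 1/(137 + f)
y(215) - 9230 = 1/(137 + 215) - 9230 = 1/352 - 9230 = -3248959/352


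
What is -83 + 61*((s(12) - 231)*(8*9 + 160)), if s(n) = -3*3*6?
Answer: -4033403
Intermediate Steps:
s(n) = -54 (s(n) = -9*6 = -54)
-83 + 61*((s(12) - 231)*(8*9 + 160)) = -83 + 61*((-54 - 231)*(8*9 + 160)) = -83 + 61*(-285*(72 + 160)) = -83 + 61*(-285*232) = -83 + 61*(-66120) = -83 - 4033320 = -4033403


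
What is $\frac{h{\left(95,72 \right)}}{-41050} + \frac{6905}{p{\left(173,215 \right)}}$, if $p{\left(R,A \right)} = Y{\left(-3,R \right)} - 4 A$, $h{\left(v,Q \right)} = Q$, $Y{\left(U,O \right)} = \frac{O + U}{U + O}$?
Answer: $- \frac{141756049}{17630975} \approx -8.0402$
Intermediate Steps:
$Y{\left(U,O \right)} = 1$ ($Y{\left(U,O \right)} = \frac{O + U}{O + U} = 1$)
$p{\left(R,A \right)} = 1 - 4 A$
$\frac{h{\left(95,72 \right)}}{-41050} + \frac{6905}{p{\left(173,215 \right)}} = \frac{72}{-41050} + \frac{6905}{1 - 860} = 72 \left(- \frac{1}{41050}\right) + \frac{6905}{1 - 860} = - \frac{36}{20525} + \frac{6905}{-859} = - \frac{36}{20525} + 6905 \left(- \frac{1}{859}\right) = - \frac{36}{20525} - \frac{6905}{859} = - \frac{141756049}{17630975}$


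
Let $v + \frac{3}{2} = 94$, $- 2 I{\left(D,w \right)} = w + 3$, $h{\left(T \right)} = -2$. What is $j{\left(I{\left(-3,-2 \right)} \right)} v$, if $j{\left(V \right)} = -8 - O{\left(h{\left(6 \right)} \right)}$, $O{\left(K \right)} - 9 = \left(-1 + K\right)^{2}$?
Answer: $-2405$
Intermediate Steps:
$I{\left(D,w \right)} = - \frac{3}{2} - \frac{w}{2}$ ($I{\left(D,w \right)} = - \frac{w + 3}{2} = - \frac{3 + w}{2} = - \frac{3}{2} - \frac{w}{2}$)
$v = \frac{185}{2}$ ($v = - \frac{3}{2} + 94 = \frac{185}{2} \approx 92.5$)
$O{\left(K \right)} = 9 + \left(-1 + K\right)^{2}$
$j{\left(V \right)} = -26$ ($j{\left(V \right)} = -8 - \left(9 + \left(-1 - 2\right)^{2}\right) = -8 - \left(9 + \left(-3\right)^{2}\right) = -8 - \left(9 + 9\right) = -8 - 18 = -26$)
$j{\left(I{\left(-3,-2 \right)} \right)} v = \left(-26\right) \frac{185}{2} = -2405$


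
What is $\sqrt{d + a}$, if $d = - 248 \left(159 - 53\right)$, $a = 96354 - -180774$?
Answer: $2 \sqrt{62710} \approx 500.84$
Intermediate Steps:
$a = 277128$ ($a = 96354 + 180774 = 277128$)
$d = -26288$ ($d = \left(-248\right) 106 = -26288$)
$\sqrt{d + a} = \sqrt{-26288 + 277128} = \sqrt{250840} = 2 \sqrt{62710}$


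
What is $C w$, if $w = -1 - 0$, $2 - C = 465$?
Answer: $463$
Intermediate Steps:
$C = -463$ ($C = 2 - 465 = -463$)
$w = -1$ ($w = -1 + 0 = -1$)
$C w = \left(-463\right) \left(-1\right) = 463$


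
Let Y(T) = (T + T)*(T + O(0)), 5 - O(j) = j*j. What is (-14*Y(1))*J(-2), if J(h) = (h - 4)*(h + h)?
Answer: -4032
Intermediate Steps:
O(j) = 5 - j² (O(j) = 5 - j*j = 5 - j²)
Y(T) = 2*T*(5 + T) (Y(T) = (T + T)*(T + (5 - 1*0²)) = (2*T)*(T + (5 - 1*0)) = (2*T)*(T + (5 + 0)) = (2*T)*(T + 5) = (2*T)*(5 + T) = 2*T*(5 + T))
J(h) = 2*h*(-4 + h) (J(h) = (-4 + h)*(2*h) = 2*h*(-4 + h))
(-14*Y(1))*J(-2) = (-28*(5 + 1))*(2*(-2)*(-4 - 2)) = (-28*6)*(2*(-2)*(-6)) = -14*12*24 = -168*24 = -4032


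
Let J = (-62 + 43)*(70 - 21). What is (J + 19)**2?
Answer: 831744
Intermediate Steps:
J = -931 (J = -19*49 = -931)
(J + 19)**2 = (-931 + 19)**2 = (-912)**2 = 831744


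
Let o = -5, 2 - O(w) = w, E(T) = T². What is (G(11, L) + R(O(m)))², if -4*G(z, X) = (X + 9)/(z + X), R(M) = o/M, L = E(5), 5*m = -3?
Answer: 4084441/876096 ≈ 4.6621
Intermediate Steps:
m = -⅗ (m = (⅕)*(-3) = -⅗ ≈ -0.60000)
O(w) = 2 - w
L = 25 (L = 5² = 25)
R(M) = -5/M
G(z, X) = -(9 + X)/(4*(X + z)) (G(z, X) = -(X + 9)/(4*(z + X)) = -(9 + X)/(4*(X + z)))
(G(11, L) + R(O(m)))² = ((-9 - 1*25)/(4*(25 + 11)) - 5/(2 - 1*(-⅗)))² = ((¼)*(-9 - 25)/36 - 5/(2 + ⅗))² = ((¼)*(1/36)*(-34) - 5/13/5)² = (-17/72 - 5*5/13)² = (-17/72 - 25/13)² = (-2021/936)² = 4084441/876096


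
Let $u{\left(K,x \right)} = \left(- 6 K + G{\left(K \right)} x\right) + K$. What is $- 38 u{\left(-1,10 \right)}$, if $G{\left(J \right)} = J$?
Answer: $190$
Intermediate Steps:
$u{\left(K,x \right)} = - 5 K + K x$ ($u{\left(K,x \right)} = \left(- 6 K + K x\right) + K = - 5 K + K x$)
$- 38 u{\left(-1,10 \right)} = - 38 \left(- (-5 + 10)\right) = - 38 \left(\left(-1\right) 5\right) = \left(-38\right) \left(-5\right) = 190$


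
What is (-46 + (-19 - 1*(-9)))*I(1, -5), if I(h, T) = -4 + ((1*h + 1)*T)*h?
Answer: 784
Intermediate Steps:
I(h, T) = -4 + T*h*(1 + h) (I(h, T) = -4 + ((h + 1)*T)*h = -4 + ((1 + h)*T)*h = -4 + (T*(1 + h))*h = -4 + T*h*(1 + h))
(-46 + (-19 - 1*(-9)))*I(1, -5) = (-46 + (-19 - 1*(-9)))*(-4 - 5*1 - 5*1**2) = (-46 + (-19 + 9))*(-4 - 5 - 5*1) = (-46 - 10)*(-4 - 5 - 5) = -56*(-14) = 784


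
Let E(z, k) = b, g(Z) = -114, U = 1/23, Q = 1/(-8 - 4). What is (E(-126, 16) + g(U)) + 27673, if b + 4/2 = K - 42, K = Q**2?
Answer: 3962161/144 ≈ 27515.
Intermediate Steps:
Q = -1/12 (Q = 1/(-12) = -1/12 ≈ -0.083333)
U = 1/23 ≈ 0.043478
K = 1/144 (K = (-1/12)**2 = 1/144 ≈ 0.0069444)
b = -6335/144 (b = -2 + (1/144 - 42) = -2 - 6047/144 = -6335/144 ≈ -43.993)
E(z, k) = -6335/144
(E(-126, 16) + g(U)) + 27673 = (-6335/144 - 114) + 27673 = -22751/144 + 27673 = 3962161/144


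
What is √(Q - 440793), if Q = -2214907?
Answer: 10*I*√26557 ≈ 1629.6*I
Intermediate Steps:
√(Q - 440793) = √(-2214907 - 440793) = √(-2655700) = 10*I*√26557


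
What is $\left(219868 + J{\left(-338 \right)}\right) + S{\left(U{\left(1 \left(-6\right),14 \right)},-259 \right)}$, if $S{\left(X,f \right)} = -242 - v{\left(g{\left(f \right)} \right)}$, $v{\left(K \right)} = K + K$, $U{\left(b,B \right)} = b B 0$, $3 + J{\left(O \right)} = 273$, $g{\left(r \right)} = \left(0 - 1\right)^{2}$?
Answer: $219894$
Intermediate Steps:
$g{\left(r \right)} = 1$ ($g{\left(r \right)} = \left(-1\right)^{2} = 1$)
$J{\left(O \right)} = 270$ ($J{\left(O \right)} = -3 + 273 = 270$)
$U{\left(b,B \right)} = 0$ ($U{\left(b,B \right)} = B b 0 = 0$)
$v{\left(K \right)} = 2 K$
$S{\left(X,f \right)} = -244$ ($S{\left(X,f \right)} = -242 - 2 \cdot 1 = -242 - 2 = -244$)
$\left(219868 + J{\left(-338 \right)}\right) + S{\left(U{\left(1 \left(-6\right),14 \right)},-259 \right)} = \left(219868 + 270\right) - 244 = 220138 - 244 = 219894$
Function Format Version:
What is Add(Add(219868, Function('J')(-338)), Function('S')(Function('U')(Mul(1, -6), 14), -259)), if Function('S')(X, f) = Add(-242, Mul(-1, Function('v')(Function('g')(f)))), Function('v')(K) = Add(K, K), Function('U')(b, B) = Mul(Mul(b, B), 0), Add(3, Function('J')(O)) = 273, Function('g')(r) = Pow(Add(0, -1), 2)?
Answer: 219894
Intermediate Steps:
Function('g')(r) = 1 (Function('g')(r) = Pow(-1, 2) = 1)
Function('J')(O) = 270 (Function('J')(O) = Add(-3, 273) = 270)
Function('U')(b, B) = 0 (Function('U')(b, B) = Mul(Mul(B, b), 0) = 0)
Function('v')(K) = Mul(2, K)
Function('S')(X, f) = -244 (Function('S')(X, f) = Add(-242, Mul(-1, Mul(2, 1))) = Add(-242, Mul(-1, 2)) = Add(-242, -2) = -244)
Add(Add(219868, Function('J')(-338)), Function('S')(Function('U')(Mul(1, -6), 14), -259)) = Add(Add(219868, 270), -244) = Add(220138, -244) = 219894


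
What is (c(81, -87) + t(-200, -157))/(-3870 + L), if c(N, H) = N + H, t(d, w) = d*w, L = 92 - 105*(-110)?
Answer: 15697/3886 ≈ 4.0394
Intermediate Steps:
L = 11642 (L = 92 + 11550 = 11642)
c(N, H) = H + N
(c(81, -87) + t(-200, -157))/(-3870 + L) = ((-87 + 81) - 200*(-157))/(-3870 + 11642) = (-6 + 31400)/7772 = 31394*(1/7772) = 15697/3886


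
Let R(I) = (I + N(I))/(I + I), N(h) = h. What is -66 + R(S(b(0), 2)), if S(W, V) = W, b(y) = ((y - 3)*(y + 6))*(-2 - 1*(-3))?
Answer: -65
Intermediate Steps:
b(y) = (-3 + y)*(6 + y) (b(y) = ((-3 + y)*(6 + y))*(-2 + 3) = ((-3 + y)*(6 + y))*1 = (-3 + y)*(6 + y))
R(I) = 1 (R(I) = (I + I)/(I + I) = (2*I)/((2*I)) = (2*I)*(1/(2*I)) = 1)
-66 + R(S(b(0), 2)) = -66 + 1 = -65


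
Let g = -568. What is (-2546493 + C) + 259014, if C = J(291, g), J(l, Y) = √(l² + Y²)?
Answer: -2287479 + 53*√145 ≈ -2.2868e+6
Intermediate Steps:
J(l, Y) = √(Y² + l²)
C = 53*√145 (C = √((-568)² + 291²) = √(322624 + 84681) = √407305 = 53*√145 ≈ 638.20)
(-2546493 + C) + 259014 = (-2546493 + 53*√145) + 259014 = -2287479 + 53*√145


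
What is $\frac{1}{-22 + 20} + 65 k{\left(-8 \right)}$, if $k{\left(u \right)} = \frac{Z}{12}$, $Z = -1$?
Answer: $- \frac{71}{12} \approx -5.9167$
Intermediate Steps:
$k{\left(u \right)} = - \frac{1}{12}$
$\frac{1}{-22 + 20} + 65 k{\left(-8 \right)} = \frac{1}{-22 + 20} + 65 \left(- \frac{1}{12}\right) = \frac{1}{-2} - \frac{65}{12} = - \frac{1}{2} - \frac{65}{12} = - \frac{71}{12}$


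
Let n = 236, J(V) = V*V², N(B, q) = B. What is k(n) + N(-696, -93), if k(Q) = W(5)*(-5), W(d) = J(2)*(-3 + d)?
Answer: -776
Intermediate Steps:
J(V) = V³
W(d) = -24 + 8*d (W(d) = 2³*(-3 + d) = 8*(-3 + d) = -24 + 8*d)
k(Q) = -80 (k(Q) = (-24 + 8*5)*(-5) = (-24 + 40)*(-5) = 16*(-5) = -80)
k(n) + N(-696, -93) = -80 - 696 = -776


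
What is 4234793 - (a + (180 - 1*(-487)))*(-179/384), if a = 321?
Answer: 406584341/96 ≈ 4.2353e+6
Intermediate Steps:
4234793 - (a + (180 - 1*(-487)))*(-179/384) = 4234793 - (321 + (180 - 1*(-487)))*(-179/384) = 4234793 - (321 + (180 + 487))*(-179*1/384) = 4234793 - (321 + 667)*(-179)/384 = 4234793 - 988*(-179)/384 = 4234793 - 1*(-44213/96) = 4234793 + 44213/96 = 406584341/96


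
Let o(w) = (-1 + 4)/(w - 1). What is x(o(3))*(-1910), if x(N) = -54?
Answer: 103140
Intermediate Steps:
o(w) = 3/(-1 + w)
x(o(3))*(-1910) = -54*(-1910) = 103140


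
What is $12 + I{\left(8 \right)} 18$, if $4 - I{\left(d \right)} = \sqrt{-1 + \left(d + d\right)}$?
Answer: $84 - 18 \sqrt{15} \approx 14.286$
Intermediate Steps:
$I{\left(d \right)} = 4 - \sqrt{-1 + 2 d}$ ($I{\left(d \right)} = 4 - \sqrt{-1 + \left(d + d\right)} = 4 - \sqrt{-1 + 2 d}$)
$12 + I{\left(8 \right)} 18 = 12 + \left(4 - \sqrt{-1 + 2 \cdot 8}\right) 18 = 12 + \left(4 - \sqrt{-1 + 16}\right) 18 = 12 + \left(4 - \sqrt{15}\right) 18 = 12 + \left(72 - 18 \sqrt{15}\right) = 84 - 18 \sqrt{15}$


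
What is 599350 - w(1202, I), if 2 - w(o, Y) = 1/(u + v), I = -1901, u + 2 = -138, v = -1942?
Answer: 1247842535/2082 ≈ 5.9935e+5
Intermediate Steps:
u = -140 (u = -2 - 138 = -140)
w(o, Y) = 4165/2082 (w(o, Y) = 2 - 1/(-140 - 1942) = 2 - 1/(-2082) = 2 - 1*(-1/2082) = 2 + 1/2082 = 4165/2082)
599350 - w(1202, I) = 599350 - 1*4165/2082 = 599350 - 4165/2082 = 1247842535/2082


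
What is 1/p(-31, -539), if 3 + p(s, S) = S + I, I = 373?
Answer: -1/169 ≈ -0.0059172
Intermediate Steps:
p(s, S) = 370 + S (p(s, S) = -3 + (S + 373) = -3 + (373 + S) = 370 + S)
1/p(-31, -539) = 1/(370 - 539) = 1/(-169) = -1/169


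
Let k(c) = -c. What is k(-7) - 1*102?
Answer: -95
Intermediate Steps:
k(-7) - 1*102 = -1*(-7) - 1*102 = 7 - 102 = -95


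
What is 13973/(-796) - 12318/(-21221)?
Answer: -286715905/16891916 ≈ -16.974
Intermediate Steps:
13973/(-796) - 12318/(-21221) = 13973*(-1/796) - 12318*(-1/21221) = -13973/796 + 12318/21221 = -286715905/16891916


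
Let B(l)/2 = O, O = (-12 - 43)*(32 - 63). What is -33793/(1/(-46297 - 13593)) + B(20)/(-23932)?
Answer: 781211029165/386 ≈ 2.0239e+9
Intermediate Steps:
O = 1705 (O = -55*(-31) = 1705)
B(l) = 3410 (B(l) = 2*1705 = 3410)
-33793/(1/(-46297 - 13593)) + B(20)/(-23932) = -33793/(1/(-46297 - 13593)) + 3410/(-23932) = -33793/(1/(-59890)) + 3410*(-1/23932) = -33793/(-1/59890) - 55/386 = -33793*(-59890) - 55/386 = 2023862770 - 55/386 = 781211029165/386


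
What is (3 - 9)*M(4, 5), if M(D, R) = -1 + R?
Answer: -24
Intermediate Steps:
(3 - 9)*M(4, 5) = (3 - 9)*(-1 + 5) = -6*4 = -24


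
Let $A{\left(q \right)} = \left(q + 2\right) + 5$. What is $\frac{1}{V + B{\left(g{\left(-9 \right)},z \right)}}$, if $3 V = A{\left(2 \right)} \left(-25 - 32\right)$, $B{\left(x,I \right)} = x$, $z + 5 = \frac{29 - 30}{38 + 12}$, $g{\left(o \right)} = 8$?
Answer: $- \frac{1}{163} \approx -0.006135$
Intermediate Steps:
$A{\left(q \right)} = 7 + q$ ($A{\left(q \right)} = \left(2 + q\right) + 5 = 7 + q$)
$z = - \frac{251}{50}$ ($z = -5 + \frac{29 - 30}{38 + 12} = -5 - \frac{1}{50} = - \frac{251}{50} \approx -5.02$)
$V = -171$ ($V = \frac{\left(7 + 2\right) \left(-25 - 32\right)}{3} = \frac{9 \left(-57\right)}{3} = \frac{1}{3} \left(-513\right) = -171$)
$\frac{1}{V + B{\left(g{\left(-9 \right)},z \right)}} = \frac{1}{-171 + 8} = \frac{1}{-163} = - \frac{1}{163}$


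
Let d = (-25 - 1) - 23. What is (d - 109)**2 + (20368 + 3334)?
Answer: 48666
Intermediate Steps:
d = -49 (d = -26 - 23 = -49)
(d - 109)**2 + (20368 + 3334) = (-49 - 109)**2 + (20368 + 3334) = (-158)**2 + 23702 = 24964 + 23702 = 48666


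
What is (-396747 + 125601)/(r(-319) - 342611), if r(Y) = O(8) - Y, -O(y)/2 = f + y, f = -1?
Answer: 45191/57051 ≈ 0.79212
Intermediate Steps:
O(y) = 2 - 2*y (O(y) = -2*(-1 + y) = 2 - 2*y)
r(Y) = -14 - Y (r(Y) = (2 - 2*8) - Y = (2 - 16) - Y = -14 - Y)
(-396747 + 125601)/(r(-319) - 342611) = (-396747 + 125601)/((-14 - 1*(-319)) - 342611) = -271146/((-14 + 319) - 342611) = -271146/(305 - 342611) = -271146/(-342306) = -271146*(-1/342306) = 45191/57051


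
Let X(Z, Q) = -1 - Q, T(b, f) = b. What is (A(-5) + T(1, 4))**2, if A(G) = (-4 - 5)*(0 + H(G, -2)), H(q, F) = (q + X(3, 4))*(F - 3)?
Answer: 201601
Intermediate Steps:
H(q, F) = (-5 + q)*(-3 + F) (H(q, F) = (q + (-1 - 1*4))*(F - 3) = (q + (-1 - 4))*(-3 + F) = (q - 5)*(-3 + F) = (-5 + q)*(-3 + F))
A(G) = -225 + 45*G (A(G) = (-4 - 5)*(0 + (15 - 5*(-2) - 3*G - 2*G)) = -9*(0 + (15 + 10 - 3*G - 2*G)) = -9*(0 + (25 - 5*G)) = -9*(25 - 5*G) = -225 + 45*G)
(A(-5) + T(1, 4))**2 = ((-225 + 45*(-5)) + 1)**2 = ((-225 - 225) + 1)**2 = (-450 + 1)**2 = (-449)**2 = 201601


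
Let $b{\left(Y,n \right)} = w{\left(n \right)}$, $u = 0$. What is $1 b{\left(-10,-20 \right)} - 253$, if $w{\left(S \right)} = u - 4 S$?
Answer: $-173$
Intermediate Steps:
$w{\left(S \right)} = - 4 S$ ($w{\left(S \right)} = 0 - 4 S = - 4 S$)
$b{\left(Y,n \right)} = - 4 n$
$1 b{\left(-10,-20 \right)} - 253 = 1 \left(\left(-4\right) \left(-20\right)\right) - 253 = 1 \cdot 80 - 253 = 80 - 253 = -173$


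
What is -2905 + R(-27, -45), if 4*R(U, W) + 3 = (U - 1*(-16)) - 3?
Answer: -11637/4 ≈ -2909.3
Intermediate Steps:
R(U, W) = 5/2 + U/4 (R(U, W) = -3/4 + ((U - 1*(-16)) - 3)/4 = -3/4 + ((U + 16) - 3)/4 = -3/4 + ((16 + U) - 3)/4 = -3/4 + (13 + U)/4 = -3/4 + (13/4 + U/4) = 5/2 + U/4)
-2905 + R(-27, -45) = -2905 + (5/2 + (1/4)*(-27)) = -2905 + (5/2 - 27/4) = -2905 - 17/4 = -11637/4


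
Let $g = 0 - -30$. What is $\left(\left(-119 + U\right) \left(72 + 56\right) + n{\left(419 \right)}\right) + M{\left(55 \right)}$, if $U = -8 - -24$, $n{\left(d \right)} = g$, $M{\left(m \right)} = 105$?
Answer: $-13049$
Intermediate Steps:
$g = 30$ ($g = 0 + 30 = 30$)
$n{\left(d \right)} = 30$
$U = 16$ ($U = -8 + 24 = 16$)
$\left(\left(-119 + U\right) \left(72 + 56\right) + n{\left(419 \right)}\right) + M{\left(55 \right)} = \left(\left(-119 + 16\right) \left(72 + 56\right) + 30\right) + 105 = \left(\left(-103\right) 128 + 30\right) + 105 = \left(-13184 + 30\right) + 105 = -13154 + 105 = -13049$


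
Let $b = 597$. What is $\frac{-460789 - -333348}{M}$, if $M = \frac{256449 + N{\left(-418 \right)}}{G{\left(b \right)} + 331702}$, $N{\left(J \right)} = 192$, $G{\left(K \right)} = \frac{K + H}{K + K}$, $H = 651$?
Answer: $- \frac{8412240989546}{51071559} \approx -1.6471 \cdot 10^{5}$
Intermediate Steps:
$G{\left(K \right)} = \frac{651 + K}{2 K}$ ($G{\left(K \right)} = \frac{K + 651}{K + K} = \frac{651 + K}{2 K}$)
$M = \frac{51071559}{66008906}$ ($M = \frac{256449 + 192}{\frac{651 + 597}{2 \cdot 597} + 331702} = \frac{256641}{\frac{1}{2} \cdot \frac{1}{597} \cdot 1248 + 331702} = \frac{256641}{\frac{208}{199} + 331702} = \frac{256641}{\frac{66008906}{199}} = 256641 \cdot \frac{199}{66008906} = \frac{51071559}{66008906} \approx 0.77371$)
$\frac{-460789 - -333348}{M} = \frac{-460789 - -333348}{\frac{51071559}{66008906}} = \left(-460789 + 333348\right) \frac{66008906}{51071559} = \left(-127441\right) \frac{66008906}{51071559} = - \frac{8412240989546}{51071559}$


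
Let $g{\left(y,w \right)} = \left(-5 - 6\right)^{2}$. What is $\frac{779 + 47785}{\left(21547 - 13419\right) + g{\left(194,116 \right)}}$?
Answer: $\frac{48564}{8249} \approx 5.8873$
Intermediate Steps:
$g{\left(y,w \right)} = 121$ ($g{\left(y,w \right)} = \left(-11\right)^{2} = 121$)
$\frac{779 + 47785}{\left(21547 - 13419\right) + g{\left(194,116 \right)}} = \frac{779 + 47785}{\left(21547 - 13419\right) + 121} = \frac{48564}{8128 + 121} = \frac{48564}{8249}$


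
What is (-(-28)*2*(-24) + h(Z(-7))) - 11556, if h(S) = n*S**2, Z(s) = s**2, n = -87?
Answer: -221787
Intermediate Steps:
h(S) = -87*S**2
(-(-28)*2*(-24) + h(Z(-7))) - 11556 = (-(-28)*2*(-24) - 87*((-7)**2)**2) - 11556 = (-14*(-4)*(-24) - 87*49**2) - 11556 = (56*(-24) - 87*2401) - 11556 = (-1344 - 208887) - 11556 = -210231 - 11556 = -221787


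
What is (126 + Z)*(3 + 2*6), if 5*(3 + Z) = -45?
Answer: 1710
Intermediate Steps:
Z = -12 (Z = -3 + (⅕)*(-45) = -3 - 9 = -12)
(126 + Z)*(3 + 2*6) = (126 - 12)*(3 + 2*6) = 114*(3 + 12) = 114*15 = 1710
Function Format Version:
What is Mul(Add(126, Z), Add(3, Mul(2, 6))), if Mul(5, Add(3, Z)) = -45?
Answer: 1710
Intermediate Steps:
Z = -12 (Z = Add(-3, Mul(Rational(1, 5), -45)) = Add(-3, -9) = -12)
Mul(Add(126, Z), Add(3, Mul(2, 6))) = Mul(Add(126, -12), Add(3, Mul(2, 6))) = Mul(114, Add(3, 12)) = Mul(114, 15) = 1710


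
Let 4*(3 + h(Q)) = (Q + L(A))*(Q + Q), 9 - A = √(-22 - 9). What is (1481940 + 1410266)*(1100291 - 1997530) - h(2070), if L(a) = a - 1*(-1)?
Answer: -2595002172031 + 1035*I*√31 ≈ -2.595e+12 + 5762.6*I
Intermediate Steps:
A = 9 - I*√31 (A = 9 - √(-22 - 9) = 9 - √(-31) = 9 - I*√31 ≈ 9.0 - 5.5678*I)
L(a) = 1 + a (L(a) = a + 1 = 1 + a)
h(Q) = -3 + Q*(10 + Q - I*√31)/2 (h(Q) = -3 + ((Q + (1 + (9 - I*√31)))*(Q + Q))/4 = -3 + ((Q + (10 - I*√31))*(2*Q))/4 = -3 + ((10 + Q - I*√31)*(2*Q))/4 = -3 + (2*Q*(10 + Q - I*√31))/4 = -3 + Q*(10 + Q - I*√31)/2)
(1481940 + 1410266)*(1100291 - 1997530) - h(2070) = (1481940 + 1410266)*(1100291 - 1997530) - (-3 + (½)*2070² + (½)*2070*(10 - I*√31)) = 2892206*(-897239) - (-3 + (½)*4284900 + (10350 - 1035*I*√31)) = -2595000019234 - (-3 + 2142450 + (10350 - 1035*I*√31)) = -2595000019234 - (2152797 - 1035*I*√31) = -2595000019234 + (-2152797 + 1035*I*√31) = -2595002172031 + 1035*I*√31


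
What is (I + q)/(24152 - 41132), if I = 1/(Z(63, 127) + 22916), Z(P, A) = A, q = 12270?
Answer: -282737611/391270140 ≈ -0.72262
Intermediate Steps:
I = 1/23043 (I = 1/(127 + 22916) = 1/23043 ≈ 4.3397e-5)
(I + q)/(24152 - 41132) = (1/23043 + 12270)/(24152 - 41132) = (282737611/23043)/(-16980) = (282737611/23043)*(-1/16980) = -282737611/391270140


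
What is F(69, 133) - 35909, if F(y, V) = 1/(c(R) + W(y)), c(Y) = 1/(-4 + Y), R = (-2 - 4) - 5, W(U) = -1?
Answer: -574559/16 ≈ -35910.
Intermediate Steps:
R = -11 (R = -6 - 5 = -11)
F(y, V) = -15/16 (F(y, V) = 1/(1/(-4 - 11) - 1) = 1/(1/(-15) - 1) = 1/(-1/15 - 1) = 1/(-16/15) = -15/16)
F(69, 133) - 35909 = -15/16 - 35909 = -574559/16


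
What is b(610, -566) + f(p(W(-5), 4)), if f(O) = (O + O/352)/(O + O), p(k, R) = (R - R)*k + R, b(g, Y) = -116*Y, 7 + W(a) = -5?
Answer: 46222177/704 ≈ 65657.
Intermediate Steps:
W(a) = -12 (W(a) = -7 - 5 = -12)
p(k, R) = R (p(k, R) = 0*k + R = 0 + R = R)
f(O) = 353/704 (f(O) = (O + O*(1/352))/((2*O)) = (O + O/352)*(1/(2*O)) = (353*O/352)*(1/(2*O)) = 353/704)
b(610, -566) + f(p(W(-5), 4)) = -116*(-566) + 353/704 = 65656 + 353/704 = 46222177/704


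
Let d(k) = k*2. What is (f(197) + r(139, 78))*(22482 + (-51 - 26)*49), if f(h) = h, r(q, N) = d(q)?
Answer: 8886775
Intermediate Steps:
d(k) = 2*k
r(q, N) = 2*q
(f(197) + r(139, 78))*(22482 + (-51 - 26)*49) = (197 + 2*139)*(22482 + (-51 - 26)*49) = (197 + 278)*(22482 - 77*49) = 475*(22482 - 3773) = 475*18709 = 8886775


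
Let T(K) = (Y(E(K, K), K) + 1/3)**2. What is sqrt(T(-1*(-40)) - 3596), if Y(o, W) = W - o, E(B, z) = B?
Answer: I*sqrt(32363)/3 ≈ 59.966*I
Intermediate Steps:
T(K) = 1/9 (T(K) = ((K - K) + 1/3)**2 = (0 + 1*(1/3))**2 = (0 + 1/3)**2 = (1/3)**2 = 1/9)
sqrt(T(-1*(-40)) - 3596) = sqrt(1/9 - 3596) = sqrt(-32363/9) = I*sqrt(32363)/3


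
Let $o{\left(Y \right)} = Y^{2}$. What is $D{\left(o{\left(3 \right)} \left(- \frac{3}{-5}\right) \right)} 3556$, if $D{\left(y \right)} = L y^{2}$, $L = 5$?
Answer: $\frac{2592324}{5} \approx 5.1847 \cdot 10^{5}$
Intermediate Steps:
$D{\left(y \right)} = 5 y^{2}$
$D{\left(o{\left(3 \right)} \left(- \frac{3}{-5}\right) \right)} 3556 = 5 \left(3^{2} \left(- \frac{3}{-5}\right)\right)^{2} \cdot 3556 = 5 \left(9 \left(\left(-3\right) \left(- \frac{1}{5}\right)\right)\right)^{2} \cdot 3556 = 5 \left(9 \cdot \frac{3}{5}\right)^{2} \cdot 3556 = 5 \left(\frac{27}{5}\right)^{2} \cdot 3556 = 5 \cdot \frac{729}{25} \cdot 3556 = \frac{729}{5} \cdot 3556 = \frac{2592324}{5}$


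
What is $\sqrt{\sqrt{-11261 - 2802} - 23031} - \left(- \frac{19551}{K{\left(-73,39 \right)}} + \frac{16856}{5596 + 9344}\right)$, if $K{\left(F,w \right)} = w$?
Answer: $\frac{24286213}{48555} + \sqrt{-23031 + 7 i \sqrt{287}} \approx 500.57 + 151.76 i$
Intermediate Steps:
$\sqrt{\sqrt{-11261 - 2802} - 23031} - \left(- \frac{19551}{K{\left(-73,39 \right)}} + \frac{16856}{5596 + 9344}\right) = \sqrt{\sqrt{-11261 - 2802} - 23031} + \left(\frac{19551}{39} - \frac{16856}{5596 + 9344}\right) = \sqrt{\sqrt{-14063} - 23031} + \left(19551 \cdot \frac{1}{39} - \frac{16856}{14940}\right) = \sqrt{7 i \sqrt{287} - 23031} + \left(\frac{6517}{13} - \frac{4214}{3735}\right) = \sqrt{-23031 + 7 i \sqrt{287}} + \left(\frac{6517}{13} - \frac{4214}{3735}\right) = \sqrt{-23031 + 7 i \sqrt{287}} + \frac{24286213}{48555} = \frac{24286213}{48555} + \sqrt{-23031 + 7 i \sqrt{287}}$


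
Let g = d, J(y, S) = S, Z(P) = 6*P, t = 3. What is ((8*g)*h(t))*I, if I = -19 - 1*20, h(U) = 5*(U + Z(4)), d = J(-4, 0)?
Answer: 0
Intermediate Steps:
d = 0
g = 0
h(U) = 120 + 5*U (h(U) = 5*(U + 6*4) = 5*(U + 24) = 5*(24 + U) = 120 + 5*U)
I = -39 (I = -19 - 20 = -39)
((8*g)*h(t))*I = ((8*0)*(120 + 5*3))*(-39) = (0*(120 + 15))*(-39) = (0*135)*(-39) = 0*(-39) = 0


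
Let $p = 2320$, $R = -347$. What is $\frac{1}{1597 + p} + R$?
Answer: $- \frac{1359198}{3917} \approx -347.0$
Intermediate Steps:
$\frac{1}{1597 + p} + R = \frac{1}{1597 + 2320} - 347 = \frac{1}{3917} - 347 = - \frac{1359198}{3917}$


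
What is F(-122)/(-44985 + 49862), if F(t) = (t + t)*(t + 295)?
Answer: -42212/4877 ≈ -8.6553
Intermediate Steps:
F(t) = 2*t*(295 + t) (F(t) = (2*t)*(295 + t) = 2*t*(295 + t))
F(-122)/(-44985 + 49862) = (2*(-122)*(295 - 122))/(-44985 + 49862) = (2*(-122)*173)/4877 = -42212*1/4877 = -42212/4877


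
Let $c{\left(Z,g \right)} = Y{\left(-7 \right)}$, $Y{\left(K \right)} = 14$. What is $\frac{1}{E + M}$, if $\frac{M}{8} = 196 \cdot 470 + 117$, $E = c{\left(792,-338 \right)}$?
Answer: $\frac{1}{737910} \approx 1.3552 \cdot 10^{-6}$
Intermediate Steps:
$c{\left(Z,g \right)} = 14$
$E = 14$
$M = 737896$ ($M = 8 \left(196 \cdot 470 + 117\right) = 8 \left(92120 + 117\right) = 8 \cdot 92237 = 737896$)
$\frac{1}{E + M} = \frac{1}{14 + 737896} = \frac{1}{737910}$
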